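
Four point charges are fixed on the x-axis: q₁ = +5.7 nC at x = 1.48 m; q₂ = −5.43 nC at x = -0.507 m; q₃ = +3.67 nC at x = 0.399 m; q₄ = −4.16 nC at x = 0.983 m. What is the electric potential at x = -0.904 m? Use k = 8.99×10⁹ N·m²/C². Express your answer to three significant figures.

-96.0 V

The total potential is the scalar sum of each charge's contribution, V = Σ kqᵢ/rᵢ.
Distances from the field point to each charge: r₁ = 2.38 m, r₂ = 0.397 m, r₃ = 1.30 m, r₄ = 1.89 m.
V = k[(5.70×10⁻⁹)/(2.38) + (-5.43×10⁻⁹)/(0.397) + (3.67×10⁻⁹)/(1.30) + (-4.16×10⁻⁹)/(1.89)] = -96.0 V.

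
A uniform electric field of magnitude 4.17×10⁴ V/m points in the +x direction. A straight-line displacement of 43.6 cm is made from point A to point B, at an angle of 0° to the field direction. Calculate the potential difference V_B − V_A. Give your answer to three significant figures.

-1.82×10⁴ V

Only the component of displacement along E changes the potential: ΔV = −E·d·cosθ.
ΔV = −(4.17×10⁴ V/m)(0.436 m)cos0° = -1.82×10⁴ V.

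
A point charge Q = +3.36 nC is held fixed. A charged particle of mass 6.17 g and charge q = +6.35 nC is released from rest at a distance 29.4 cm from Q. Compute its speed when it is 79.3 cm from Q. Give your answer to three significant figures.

Only the electrostatic force acts, so mechanical energy is conserved: ½mv² = U₁ − U₂ = kQq(1/r₁ − 1/r₂).
U₁ − U₂ = (8.99×10⁹ N·m²/C²)(3.36×10⁻⁹ C)(6.35×10⁻⁹ C)(1/0.294 − 1/0.793) = 4.11×10⁻⁷ J.
v = √(2·4.11×10⁻⁷/6.17×10⁻³) = 0.0115 m/s.

0.0115 m/s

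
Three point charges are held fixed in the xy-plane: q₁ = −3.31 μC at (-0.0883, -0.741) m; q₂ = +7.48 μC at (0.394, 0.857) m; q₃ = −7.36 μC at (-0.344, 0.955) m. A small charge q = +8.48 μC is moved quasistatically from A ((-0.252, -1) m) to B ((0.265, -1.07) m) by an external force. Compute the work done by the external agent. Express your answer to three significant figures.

0.327 J

For quasistatic motion the external work equals the change in potential energy: W_ext = qΔV = q(V_B − V_A).
At A: distances to the source charges are 0.306 m, 1.97 m, 1.96 m; V_A = Σ kqᵢ/rᵢ = -9.67×10⁴ V.
At B: distances to the source charges are 0.483 m, 1.93 m, 2.11 m; V_B = Σ kqᵢ/rᵢ = -5.81×10⁴ V.
ΔV = V_B − V_A = 3.86×10⁴ V.
W_ext = qΔV = (8.48×10⁻⁶ C)(3.86×10⁴ V) = 0.327 J.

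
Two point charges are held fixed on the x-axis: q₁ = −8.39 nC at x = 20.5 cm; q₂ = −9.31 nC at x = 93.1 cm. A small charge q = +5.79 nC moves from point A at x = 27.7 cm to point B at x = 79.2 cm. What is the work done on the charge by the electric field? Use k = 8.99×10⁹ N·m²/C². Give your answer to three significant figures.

-2.58×10⁻⁶ J

The work done by the electric force is W_field = −ΔU = −q(V_B − V_A) = q(V_A − V_B).
At A: distances to the source charges are 0.0720 m, 0.654 m; V_A = Σ kqᵢ/rᵢ = -1180 V.
At B: distances to the source charges are 0.587 m, 0.139 m; V_B = Σ kqᵢ/rᵢ = -731 V.
ΔV = V_B − V_A = 445 V.
W_field = −qΔV = −(5.79×10⁻⁹ C)(445 V) = -2.58×10⁻⁶ J.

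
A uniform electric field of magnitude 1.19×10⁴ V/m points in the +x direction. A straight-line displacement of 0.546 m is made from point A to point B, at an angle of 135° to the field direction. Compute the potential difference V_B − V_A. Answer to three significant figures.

Only the component of displacement along E changes the potential: ΔV = −E·d·cosθ.
ΔV = −(1.19×10⁴ V/m)(0.546 m)cos135° = 4590 V.

4590 V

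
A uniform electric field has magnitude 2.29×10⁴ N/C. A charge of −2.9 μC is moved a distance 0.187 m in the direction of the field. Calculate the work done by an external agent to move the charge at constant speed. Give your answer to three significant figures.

The potential change for a displacement 0.187 m in the direction of the field is ΔV = −Ed = -4280 V.
W_ext = qΔV = 0.0124 J.

0.0124 J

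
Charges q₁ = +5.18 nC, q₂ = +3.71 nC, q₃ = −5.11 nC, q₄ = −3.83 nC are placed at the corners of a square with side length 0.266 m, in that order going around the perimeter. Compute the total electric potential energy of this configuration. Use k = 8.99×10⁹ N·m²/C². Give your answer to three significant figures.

-9.72×10⁻⁷ J

The assembly work is the sum of pairwise potential energies, U = Σ_{i<j} kqᵢqⱼ/rᵢⱼ.
The four side pairs have separation 0.266 m and the two diagonal pairs 0.376 m.
Summing all 6 pair terms gives U = -9.72×10⁻⁷ J.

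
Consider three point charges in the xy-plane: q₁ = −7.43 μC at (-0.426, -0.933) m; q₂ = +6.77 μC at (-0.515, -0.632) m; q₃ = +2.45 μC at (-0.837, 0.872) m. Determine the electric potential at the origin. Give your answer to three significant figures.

2.78×10⁴ V

The total potential is the scalar sum of each charge's contribution, V = Σ kqᵢ/rᵢ.
Distances from the field point to each charge: r₁ = 1.03 m, r₂ = 0.815 m, r₃ = 1.21 m.
V = k[(-7.43×10⁻⁶)/(1.03) + (6.77×10⁻⁶)/(0.815) + (2.45×10⁻⁶)/(1.21)] = 2.78×10⁴ V.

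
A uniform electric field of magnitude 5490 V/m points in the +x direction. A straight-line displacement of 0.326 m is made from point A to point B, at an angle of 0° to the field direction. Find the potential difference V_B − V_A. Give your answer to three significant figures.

-1790 V

Only the component of displacement along E changes the potential: ΔV = −E·d·cosθ.
ΔV = −(5490 V/m)(0.326 m)cos0° = -1790 V.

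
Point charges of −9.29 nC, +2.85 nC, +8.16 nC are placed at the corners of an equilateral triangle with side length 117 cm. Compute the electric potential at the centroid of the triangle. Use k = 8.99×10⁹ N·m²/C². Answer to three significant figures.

22.9 V

Electric potential is a scalar, so the contributions from each charge add algebraically: V = Σ kqᵢ/rᵢ.
The distance from each vertex to the centroid is a/√3 = 0.675 m.
V = k[(-9.29×10⁻⁹)/(0.675) + (2.85×10⁻⁹)/(0.675) + (8.16×10⁻⁹)/(0.675)] = 22.9 V.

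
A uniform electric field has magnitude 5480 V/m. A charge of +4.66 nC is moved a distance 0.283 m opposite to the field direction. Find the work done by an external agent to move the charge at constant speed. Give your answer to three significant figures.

The potential change for a displacement 0.283 m opposite to the field direction is ΔV = +Ed = 1550 V.
W_ext = qΔV = 7.23×10⁻⁶ J.

7.23×10⁻⁶ J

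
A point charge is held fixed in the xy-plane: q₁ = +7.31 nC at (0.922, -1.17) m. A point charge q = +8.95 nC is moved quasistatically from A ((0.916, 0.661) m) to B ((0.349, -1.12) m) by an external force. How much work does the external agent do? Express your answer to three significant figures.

7.01×10⁻⁷ J

For quasistatic motion the external work equals the change in potential energy: W_ext = qΔV = q(V_B − V_A).
At A: distance to the source charge is 1.83 m; V_A = kq₁/r = 35.9 V.
At B: distance to the source charge is 0.575 m; V_B = kq₁/r = 114 V.
ΔV = V_B − V_A = 78.4 V.
W_ext = qΔV = (8.95×10⁻⁹ C)(78.4 V) = 7.01×10⁻⁷ J.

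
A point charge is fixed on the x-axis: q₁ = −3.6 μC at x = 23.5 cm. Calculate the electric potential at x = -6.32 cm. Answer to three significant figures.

-1.09×10⁵ V

The total potential is the scalar sum of each charge's contribution, V = Σ kqᵢ/rᵢ.
V = k[(-3.60×10⁻⁶)/(0.298)] = -1.09×10⁵ V.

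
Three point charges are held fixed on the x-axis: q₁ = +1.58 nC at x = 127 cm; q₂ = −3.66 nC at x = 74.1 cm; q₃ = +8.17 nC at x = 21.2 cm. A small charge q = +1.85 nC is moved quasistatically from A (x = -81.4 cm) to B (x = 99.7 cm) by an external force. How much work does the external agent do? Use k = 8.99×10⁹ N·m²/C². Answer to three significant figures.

For quasistatic motion the external work equals the change in potential energy: W_ext = qΔV = q(V_B − V_A).
At A: distances to the source charges are 2.08 m, 1.56 m, 1.03 m; V_A = Σ kqᵢ/rᵢ = 57.2 V.
At B: distances to the source charges are 0.273 m, 0.256 m, 0.785 m; V_B = Σ kqᵢ/rᵢ = 17.1 V.
ΔV = V_B − V_A = -40.2 V.
W_ext = qΔV = (1.85×10⁻⁹ C)(-40.2 V) = -7.43×10⁻⁸ J.

-7.43×10⁻⁸ J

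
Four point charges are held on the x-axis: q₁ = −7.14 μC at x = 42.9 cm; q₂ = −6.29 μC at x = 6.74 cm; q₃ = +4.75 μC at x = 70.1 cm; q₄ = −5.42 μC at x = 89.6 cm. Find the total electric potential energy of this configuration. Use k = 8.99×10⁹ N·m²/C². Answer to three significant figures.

-0.500 J

The assembly work is the sum of pairwise potential energies, U = Σ_{i<j} kqᵢqⱼ/rᵢⱼ.
Pair separations: r₁₂ = 0.362 m, r₁₃ = 0.272 m, r₁₄ = 0.467 m, r₂₃ = 0.634 m, r₂₄ = 0.829 m, r₃₄ = 0.195 m.
Summing all 6 pair terms gives U = -0.500 J.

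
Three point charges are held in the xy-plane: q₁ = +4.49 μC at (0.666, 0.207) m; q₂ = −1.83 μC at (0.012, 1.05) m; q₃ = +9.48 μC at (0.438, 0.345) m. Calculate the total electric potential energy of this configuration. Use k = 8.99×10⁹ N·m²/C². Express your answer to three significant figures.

1.18 J

The assembly work is the sum of pairwise potential energies, U = Σ_{i<j} kqᵢqⱼ/rᵢⱼ.
Pair separations: r₁₂ = 1.07 m, r₁₃ = 0.267 m, r₂₃ = 0.824 m.
U = (-0.0692) + (1.44) + (-0.189) = 1.18 J.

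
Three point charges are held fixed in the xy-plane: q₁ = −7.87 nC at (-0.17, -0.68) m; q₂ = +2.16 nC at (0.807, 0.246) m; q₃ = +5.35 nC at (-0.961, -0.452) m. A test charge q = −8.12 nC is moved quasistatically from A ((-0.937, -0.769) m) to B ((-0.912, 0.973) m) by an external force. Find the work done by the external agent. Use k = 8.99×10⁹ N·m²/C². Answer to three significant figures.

5.21×10⁻⁷ J

For quasistatic motion the external work equals the change in potential energy: W_ext = qΔV = q(V_B − V_A).
At A: distances to the source charges are 0.772 m, 2.02 m, 0.318 m; V_A = Σ kqᵢ/rᵢ = 69.3 V.
At B: distances to the source charges are 1.81 m, 1.87 m, 1.43 m; V_B = Σ kqᵢ/rᵢ = 5.09 V.
ΔV = V_B − V_A = -64.2 V.
W_ext = qΔV = (-8.12×10⁻⁹ C)(-64.2 V) = 5.21×10⁻⁷ J.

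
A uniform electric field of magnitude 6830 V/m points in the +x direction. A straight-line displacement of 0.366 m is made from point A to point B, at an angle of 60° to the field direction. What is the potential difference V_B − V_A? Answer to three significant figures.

-1250 V

Only the component of displacement along E changes the potential: ΔV = −E·d·cosθ.
ΔV = −(6830 V/m)(0.366 m)cos60° = -1250 V.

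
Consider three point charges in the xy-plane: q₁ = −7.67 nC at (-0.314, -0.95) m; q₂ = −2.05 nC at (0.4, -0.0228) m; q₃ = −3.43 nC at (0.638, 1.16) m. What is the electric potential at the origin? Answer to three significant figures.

-138 V

The total potential is the scalar sum of each charge's contribution, V = Σ kqᵢ/rᵢ.
Distances from the field point to each charge: r₁ = 1.00 m, r₂ = 0.401 m, r₃ = 1.32 m.
V = k[(-7.67×10⁻⁹)/(1.00) + (-2.05×10⁻⁹)/(0.401) + (-3.43×10⁻⁹)/(1.32)] = -138 V.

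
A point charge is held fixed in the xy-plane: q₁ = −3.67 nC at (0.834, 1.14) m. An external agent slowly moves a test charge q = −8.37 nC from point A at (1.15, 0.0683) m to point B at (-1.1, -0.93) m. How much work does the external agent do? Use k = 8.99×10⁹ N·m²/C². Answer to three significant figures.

-1.50×10⁻⁷ J

For quasistatic motion the external work equals the change in potential energy: W_ext = qΔV = q(V_B − V_A).
At A: distance to the source charge is 1.12 m; V_A = kq₁/r = -29.5 V.
At B: distance to the source charge is 2.83 m; V_B = kq₁/r = -11.6 V.
ΔV = V_B − V_A = 17.9 V.
W_ext = qΔV = (-8.37×10⁻⁹ C)(17.9 V) = -1.50×10⁻⁷ J.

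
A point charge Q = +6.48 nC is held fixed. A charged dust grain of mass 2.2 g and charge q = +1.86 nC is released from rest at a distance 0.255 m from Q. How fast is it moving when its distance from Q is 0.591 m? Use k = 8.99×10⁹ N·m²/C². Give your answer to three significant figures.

Only the electrostatic force acts, so mechanical energy is conserved: ½mv² = U₁ − U₂ = kQq(1/r₁ − 1/r₂).
U₁ − U₂ = (8.99×10⁹ N·m²/C²)(6.48×10⁻⁹ C)(1.86×10⁻⁹ C)(1/0.255 − 1/0.591) = 2.42×10⁻⁷ J.
v = √(2·2.42×10⁻⁷/2.20×10⁻³) = 0.0148 m/s.

0.0148 m/s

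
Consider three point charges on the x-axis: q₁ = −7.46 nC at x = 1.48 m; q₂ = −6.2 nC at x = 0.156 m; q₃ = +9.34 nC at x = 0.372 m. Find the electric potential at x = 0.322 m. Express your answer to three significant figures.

The total potential is the scalar sum of each charge's contribution, V = Σ kqᵢ/rᵢ.
Distances from the field point to each charge: r₁ = 1.16 m, r₂ = 0.166 m, r₃ = 0.0500 m.
V = k[(-7.46×10⁻⁹)/(1.16) + (-6.20×10⁻⁹)/(0.166) + (9.34×10⁻⁹)/(0.0500)] = 1290 V.

1290 V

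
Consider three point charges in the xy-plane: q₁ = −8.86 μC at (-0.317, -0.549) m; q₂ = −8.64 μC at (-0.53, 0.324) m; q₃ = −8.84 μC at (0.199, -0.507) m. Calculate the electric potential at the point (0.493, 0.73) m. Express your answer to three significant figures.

-1.86×10⁵ V

The total potential is the scalar sum of each charge's contribution, V = Σ kqᵢ/rᵢ.
Distances from the field point to each charge: r₁ = 1.51 m, r₂ = 1.10 m, r₃ = 1.27 m.
V = k[(-8.86×10⁻⁶)/(1.51) + (-8.64×10⁻⁶)/(1.10) + (-8.84×10⁻⁶)/(1.27)] = -1.86×10⁵ V.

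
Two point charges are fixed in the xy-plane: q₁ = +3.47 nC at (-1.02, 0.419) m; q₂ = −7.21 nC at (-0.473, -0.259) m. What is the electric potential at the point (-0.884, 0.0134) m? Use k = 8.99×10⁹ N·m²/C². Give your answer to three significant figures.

-58.5 V

Electric potential is a scalar, so the contributions from each charge add algebraically: V = Σ kqᵢ/rᵢ.
Distances from the field point to each charge: r₁ = 0.428 m, r₂ = 0.493 m.
V = k[(3.47×10⁻⁹)/(0.428) + (-7.21×10⁻⁹)/(0.493)] = -58.5 V.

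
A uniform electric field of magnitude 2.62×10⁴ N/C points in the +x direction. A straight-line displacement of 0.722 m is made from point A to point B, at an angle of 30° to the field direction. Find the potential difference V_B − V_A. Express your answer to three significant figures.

Only the component of displacement along E changes the potential: ΔV = −E·d·cosθ.
ΔV = −(2.62×10⁴ V/m)(0.722 m)cos30° = -1.64×10⁴ V.

-1.64×10⁴ V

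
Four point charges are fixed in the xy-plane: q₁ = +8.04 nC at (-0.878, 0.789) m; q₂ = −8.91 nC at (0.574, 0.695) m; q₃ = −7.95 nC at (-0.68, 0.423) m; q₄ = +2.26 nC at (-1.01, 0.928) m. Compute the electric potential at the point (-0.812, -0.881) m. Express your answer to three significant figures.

-38.3 V

Electric potential is a scalar, so the contributions from each charge add algebraically: V = Σ kqᵢ/rᵢ.
Distances from the field point to each charge: r₁ = 1.67 m, r₂ = 2.10 m, r₃ = 1.31 m, r₄ = 1.82 m.
V = k[(8.04×10⁻⁹)/(1.67) + (-8.91×10⁻⁹)/(2.10) + (-7.95×10⁻⁹)/(1.31) + (2.26×10⁻⁹)/(1.82)] = -38.3 V.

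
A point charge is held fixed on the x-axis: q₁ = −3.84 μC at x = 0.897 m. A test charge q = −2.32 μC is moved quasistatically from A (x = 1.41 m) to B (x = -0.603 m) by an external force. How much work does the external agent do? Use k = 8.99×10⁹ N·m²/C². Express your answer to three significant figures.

For quasistatic motion the external work equals the change in potential energy: W_ext = qΔV = q(V_B − V_A).
At A: distance to the source charge is 0.513 m; V_A = kq₁/r = -6.73×10⁴ V.
At B: distance to the source charge is 1.50 m; V_B = kq₁/r = -2.30×10⁴ V.
ΔV = V_B − V_A = 4.43×10⁴ V.
W_ext = qΔV = (-2.32×10⁻⁶ C)(4.43×10⁴ V) = -0.103 J.

-0.103 J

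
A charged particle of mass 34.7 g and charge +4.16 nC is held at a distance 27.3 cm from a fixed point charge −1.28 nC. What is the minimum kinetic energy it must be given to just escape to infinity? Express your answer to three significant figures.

1.75×10⁻⁷ J

To just escape, total mechanical energy must reach zero at infinity: ½mv²_min + U = 0, so ½mv²_min = −U = |kQq|/r.
|U| = |kQq|/r = (8.99×10⁹ N·m²/C²)(1.28×10⁻⁹)(4.16×10⁻⁹)/(0.273) = 1.75×10⁻⁷ J.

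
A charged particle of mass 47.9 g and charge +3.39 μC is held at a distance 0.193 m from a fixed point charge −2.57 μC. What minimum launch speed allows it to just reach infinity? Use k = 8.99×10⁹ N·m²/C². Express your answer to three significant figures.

To just escape, total mechanical energy must reach zero at infinity: ½mv²_min + U = 0, so ½mv²_min = −U = |kQq|/r.
|U| = |kQq|/r = (8.99×10⁹ N·m²/C²)(2.57×10⁻⁶)(3.39×10⁻⁶)/(0.193) = 0.406 J.
v_min = √(2|U|/m) = √(2·0.406/0.0479) = 4.12 m/s.

4.12 m/s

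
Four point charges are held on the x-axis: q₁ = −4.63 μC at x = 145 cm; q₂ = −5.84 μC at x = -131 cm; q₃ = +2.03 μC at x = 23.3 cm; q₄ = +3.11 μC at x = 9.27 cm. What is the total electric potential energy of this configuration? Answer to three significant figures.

0.142 J

The assembly work is the sum of pairwise potential energies, U = Σ_{i<j} kqᵢqⱼ/rᵢⱼ.
Pair separations: r₁₂ = 2.76 m, r₁₃ = 1.22 m, r₁₄ = 1.36 m, r₂₃ = 1.54 m, r₂₄ = 1.40 m, r₃₄ = 0.140 m.
Summing all 6 pair terms gives U = 0.142 J.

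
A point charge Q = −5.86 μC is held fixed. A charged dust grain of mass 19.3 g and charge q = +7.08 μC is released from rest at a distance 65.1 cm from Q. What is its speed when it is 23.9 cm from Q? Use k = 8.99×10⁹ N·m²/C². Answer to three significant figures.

Only the electrostatic force acts, so mechanical energy is conserved: ½mv² = U₁ − U₂ = kQq(1/r₁ − 1/r₂).
U₁ − U₂ = (8.99×10⁹ N·m²/C²)(-5.86×10⁻⁶ C)(7.08×10⁻⁶ C)(1/0.651 − 1/0.239) = 0.988 J.
v = √(2·0.988/0.0193) = 10.1 m/s.

10.1 m/s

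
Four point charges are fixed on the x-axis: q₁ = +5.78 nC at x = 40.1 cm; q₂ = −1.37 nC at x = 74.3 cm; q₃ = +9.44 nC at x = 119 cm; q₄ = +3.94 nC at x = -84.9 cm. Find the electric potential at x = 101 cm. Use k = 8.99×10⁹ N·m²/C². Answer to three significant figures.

530 V

The total potential is the scalar sum of each charge's contribution, V = Σ kqᵢ/rᵢ.
Distances from the field point to each charge: r₁ = 0.609 m, r₂ = 0.267 m, r₃ = 0.180 m, r₄ = 1.86 m.
V = k[(5.78×10⁻⁹)/(0.609) + (-1.37×10⁻⁹)/(0.267) + (9.44×10⁻⁹)/(0.180) + (3.94×10⁻⁹)/(1.86)] = 530 V.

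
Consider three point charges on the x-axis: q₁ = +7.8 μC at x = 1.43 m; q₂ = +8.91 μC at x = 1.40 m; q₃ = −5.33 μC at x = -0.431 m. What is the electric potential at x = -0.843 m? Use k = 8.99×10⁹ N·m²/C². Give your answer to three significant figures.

-4.97×10⁴ V

The total potential is the scalar sum of each charge's contribution, V = Σ kqᵢ/rᵢ.
Distances from the field point to each charge: r₁ = 2.27 m, r₂ = 2.24 m, r₃ = 0.412 m.
V = k[(7.80×10⁻⁶)/(2.27) + (8.91×10⁻⁶)/(2.24) + (-5.33×10⁻⁶)/(0.412)] = -4.97×10⁴ V.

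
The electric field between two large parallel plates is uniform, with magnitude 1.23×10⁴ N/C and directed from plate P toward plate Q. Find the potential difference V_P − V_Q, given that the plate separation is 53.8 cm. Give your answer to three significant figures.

In a uniform field, potential decreases in the direction of E: ΔV = −E·d for a displacement d parallel to E.
Going from Q to P is a displacement of 53.8 cm opposite to the field, so V_P − V_Q = +Ed = 6620 V.

6620 V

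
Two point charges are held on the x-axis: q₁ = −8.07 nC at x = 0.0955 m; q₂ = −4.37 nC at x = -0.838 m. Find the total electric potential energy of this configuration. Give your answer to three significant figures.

The assembly work is the sum of pairwise potential energies, U = Σ_{i<j} kqᵢqⱼ/rᵢⱼ.
Pair separations: r₁₂ = 0.933 m.
U = (3.40×10⁻⁷) = 3.40×10⁻⁷ J.

3.40×10⁻⁷ J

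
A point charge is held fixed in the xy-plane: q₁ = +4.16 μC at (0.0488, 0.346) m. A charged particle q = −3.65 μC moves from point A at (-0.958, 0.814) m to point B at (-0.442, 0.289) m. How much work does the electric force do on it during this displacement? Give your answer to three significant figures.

The work done by the electric force is W_field = −ΔU = −q(V_B − V_A) = q(V_A − V_B).
At A: distance to the source charge is 1.11 m; V_A = kq₁/r = 3.37×10⁴ V.
At B: distance to the source charge is 0.494 m; V_B = kq₁/r = 7.57×10⁴ V.
ΔV = V_B − V_A = 4.20×10⁴ V.
W_field = −qΔV = −(-3.65×10⁻⁶ C)(4.20×10⁴ V) = 0.153 J.

0.153 J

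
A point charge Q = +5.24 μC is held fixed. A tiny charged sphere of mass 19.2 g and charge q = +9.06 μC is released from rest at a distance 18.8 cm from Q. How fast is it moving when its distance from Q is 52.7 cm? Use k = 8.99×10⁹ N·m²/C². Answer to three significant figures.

Only the electrostatic force acts, so mechanical energy is conserved: ½mv² = U₁ − U₂ = kQq(1/r₁ − 1/r₂).
U₁ − U₂ = (8.99×10⁹ N·m²/C²)(5.24×10⁻⁶ C)(9.06×10⁻⁶ C)(1/0.188 − 1/0.527) = 1.46 J.
v = √(2·1.46/0.0192) = 12.3 m/s.

12.3 m/s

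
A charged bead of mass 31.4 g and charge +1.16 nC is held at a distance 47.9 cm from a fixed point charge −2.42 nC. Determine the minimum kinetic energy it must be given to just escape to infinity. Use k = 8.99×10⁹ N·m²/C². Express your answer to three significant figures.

5.27×10⁻⁸ J

To just escape, total mechanical energy must reach zero at infinity: ½mv²_min + U = 0, so ½mv²_min = −U = |kQq|/r.
|U| = |kQq|/r = (8.99×10⁹ N·m²/C²)(2.42×10⁻⁹)(1.16×10⁻⁹)/(0.479) = 5.27×10⁻⁸ J.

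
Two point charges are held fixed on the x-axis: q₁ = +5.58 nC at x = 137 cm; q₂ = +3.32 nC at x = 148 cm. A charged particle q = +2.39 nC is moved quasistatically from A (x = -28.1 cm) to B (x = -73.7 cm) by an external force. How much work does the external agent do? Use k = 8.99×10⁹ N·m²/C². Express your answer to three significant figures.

-2.40×10⁻⁸ J

For quasistatic motion the external work equals the change in potential energy: W_ext = qΔV = q(V_B − V_A).
At A: distances to the source charges are 1.65 m, 1.76 m; V_A = Σ kqᵢ/rᵢ = 47.3 V.
At B: distances to the source charges are 2.11 m, 2.22 m; V_B = Σ kqᵢ/rᵢ = 37.3 V.
ΔV = V_B − V_A = -10.1 V.
W_ext = qΔV = (2.39×10⁻⁹ C)(-10.1 V) = -2.40×10⁻⁸ J.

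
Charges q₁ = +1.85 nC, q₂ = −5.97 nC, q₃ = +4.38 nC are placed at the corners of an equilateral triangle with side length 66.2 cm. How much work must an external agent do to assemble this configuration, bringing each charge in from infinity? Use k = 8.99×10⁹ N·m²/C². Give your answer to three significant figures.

-3.95×10⁻⁷ J

The work to assemble the configuration equals its total potential energy, U = Σ kqᵢqⱼ/rᵢⱼ over all pairs.
All three pair separations equal the side length, 0.662 m.
U = (-1.50×10⁻⁷) + (1.10×10⁻⁷) + (-3.55×10⁻⁷) = -3.95×10⁻⁷ J.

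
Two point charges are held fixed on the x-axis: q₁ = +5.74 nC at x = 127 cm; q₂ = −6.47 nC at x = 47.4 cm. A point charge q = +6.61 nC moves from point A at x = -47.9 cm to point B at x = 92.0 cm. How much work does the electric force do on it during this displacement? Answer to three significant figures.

The work done by the electric force is W_field = −ΔU = −q(V_B − V_A) = q(V_A − V_B).
At A: distances to the source charges are 1.75 m, 0.953 m; V_A = Σ kqᵢ/rᵢ = -31.5 V.
At B: distances to the source charges are 0.350 m, 0.446 m; V_B = Σ kqᵢ/rᵢ = 17.0 V.
ΔV = V_B − V_A = 48.6 V.
W_field = −qΔV = −(6.61×10⁻⁹ C)(48.6 V) = -3.21×10⁻⁷ J.

-3.21×10⁻⁷ J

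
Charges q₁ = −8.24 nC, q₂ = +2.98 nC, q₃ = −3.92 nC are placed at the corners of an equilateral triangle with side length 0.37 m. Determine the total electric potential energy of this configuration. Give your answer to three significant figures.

The assembly work is the sum of pairwise potential energies, U = Σ_{i<j} kqᵢqⱼ/rᵢⱼ.
All three pair separations equal the side length, 0.370 m.
U = (-5.97×10⁻⁷) + (7.85×10⁻⁷) + (-2.84×10⁻⁷) = -9.56×10⁻⁸ J.

-9.56×10⁻⁸ J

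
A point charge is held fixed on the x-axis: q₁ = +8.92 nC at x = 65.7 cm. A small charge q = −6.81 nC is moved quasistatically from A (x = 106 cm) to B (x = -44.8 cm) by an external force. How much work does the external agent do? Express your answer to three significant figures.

For quasistatic motion the external work equals the change in potential energy: W_ext = qΔV = q(V_B − V_A).
At A: distance to the source charge is 0.403 m; V_A = kq₁/r = 199 V.
At B: distance to the source charge is 1.10 m; V_B = kq₁/r = 72.6 V.
ΔV = V_B − V_A = -126 V.
W_ext = qΔV = (-6.81×10⁻⁹ C)(-126 V) = 8.61×10⁻⁷ J.

8.61×10⁻⁷ J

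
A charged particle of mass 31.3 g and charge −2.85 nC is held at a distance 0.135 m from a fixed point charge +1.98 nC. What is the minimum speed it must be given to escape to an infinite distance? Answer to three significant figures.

4.90×10⁻³ m/s

To just escape, total mechanical energy must reach zero at infinity: ½mv²_min + U = 0, so ½mv²_min = −U = |kQq|/r.
|U| = |kQq|/r = (8.99×10⁹ N·m²/C²)(1.98×10⁻⁹)(2.85×10⁻⁹)/(0.135) = 3.76×10⁻⁷ J.
v_min = √(2|U|/m) = √(2·3.76×10⁻⁷/0.0313) = 4.90×10⁻³ m/s.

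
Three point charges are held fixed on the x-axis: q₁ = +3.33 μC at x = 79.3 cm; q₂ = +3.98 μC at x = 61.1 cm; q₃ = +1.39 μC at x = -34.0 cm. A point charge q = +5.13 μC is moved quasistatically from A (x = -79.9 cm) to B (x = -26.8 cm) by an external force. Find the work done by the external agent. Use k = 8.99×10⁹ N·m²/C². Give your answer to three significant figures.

For quasistatic motion the external work equals the change in potential energy: W_ext = qΔV = q(V_B − V_A).
At A: distances to the source charges are 1.59 m, 1.41 m, 0.459 m; V_A = Σ kqᵢ/rᵢ = 7.14×10⁴ V.
At B: distances to the source charges are 1.06 m, 0.879 m, 0.0720 m; V_B = Σ kqᵢ/rᵢ = 2.42×10⁵ V.
ΔV = V_B − V_A = 1.71×10⁵ V.
W_ext = qΔV = (5.13×10⁻⁶ C)(1.71×10⁵ V) = 0.878 J.

0.878 J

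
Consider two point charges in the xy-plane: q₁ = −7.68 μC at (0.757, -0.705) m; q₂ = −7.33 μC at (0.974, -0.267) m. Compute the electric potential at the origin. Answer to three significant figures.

Electric potential is a scalar, so the contributions from each charge add algebraically: V = Σ kqᵢ/rᵢ.
Distances from the field point to each charge: r₁ = 1.03 m, r₂ = 1.01 m.
V = k[(-7.68×10⁻⁶)/(1.03) + (-7.33×10⁻⁶)/(1.01)] = -1.32×10⁵ V.

-1.32×10⁵ V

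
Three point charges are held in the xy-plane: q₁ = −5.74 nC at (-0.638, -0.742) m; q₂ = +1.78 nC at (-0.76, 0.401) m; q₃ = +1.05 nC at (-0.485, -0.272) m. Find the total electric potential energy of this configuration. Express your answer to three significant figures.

-1.66×10⁻⁷ J

The assembly work is the sum of pairwise potential energies, U = Σ_{i<j} kqᵢqⱼ/rᵢⱼ.
Pair separations: r₁₂ = 1.15 m, r₁₃ = 0.494 m, r₂₃ = 0.727 m.
U = (-7.99×10⁻⁸) + (-1.10×10⁻⁷) + (2.31×10⁻⁸) = -1.66×10⁻⁷ J.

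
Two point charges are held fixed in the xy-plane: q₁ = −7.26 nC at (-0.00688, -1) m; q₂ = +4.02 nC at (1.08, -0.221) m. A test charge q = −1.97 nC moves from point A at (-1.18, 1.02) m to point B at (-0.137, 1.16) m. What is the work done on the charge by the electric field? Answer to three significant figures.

6.69×10⁻⁹ J

The work done by the electric force is W_field = −ΔU = −q(V_B − V_A) = q(V_A − V_B).
At A: distances to the source charges are 2.34 m, 2.58 m; V_A = Σ kqᵢ/rᵢ = -13.9 V.
At B: distances to the source charges are 2.16 m, 1.84 m; V_B = Σ kqᵢ/rᵢ = -10.5 V.
ΔV = V_B − V_A = 3.40 V.
W_field = −qΔV = −(-1.97×10⁻⁹ C)(3.40 V) = 6.69×10⁻⁹ J.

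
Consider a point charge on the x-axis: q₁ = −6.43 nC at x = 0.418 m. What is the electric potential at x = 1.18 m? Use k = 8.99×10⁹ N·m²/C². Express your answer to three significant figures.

Electric potential is a scalar, so the contributions from each charge add algebraically: V = Σ kqᵢ/rᵢ.
V = k[(-6.43×10⁻⁹)/(0.762)] = -75.9 V.

-75.9 V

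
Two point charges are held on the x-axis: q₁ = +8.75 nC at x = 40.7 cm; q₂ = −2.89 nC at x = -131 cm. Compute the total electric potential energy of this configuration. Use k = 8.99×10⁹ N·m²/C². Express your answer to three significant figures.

-1.32×10⁻⁷ J

The assembly work is the sum of pairwise potential energies, U = Σ_{i<j} kqᵢqⱼ/rᵢⱼ.
Pair separations: r₁₂ = 1.72 m.
U = (-1.32×10⁻⁷) = -1.32×10⁻⁷ J.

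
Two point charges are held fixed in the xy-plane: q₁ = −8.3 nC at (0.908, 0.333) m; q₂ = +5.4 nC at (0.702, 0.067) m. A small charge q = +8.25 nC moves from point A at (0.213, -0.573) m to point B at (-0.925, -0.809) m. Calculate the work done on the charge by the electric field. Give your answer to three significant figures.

2.64×10⁻⁸ J

The work done by the electric force is W_field = −ΔU = −q(V_B − V_A) = q(V_A − V_B).
At A: distances to the source charges are 1.14 m, 0.805 m; V_A = Σ kqᵢ/rᵢ = -5.07 V.
At B: distances to the source charges are 2.16 m, 1.85 m; V_B = Σ kqᵢ/rᵢ = -8.28 V.
ΔV = V_B − V_A = -3.21 V.
W_field = −qΔV = −(8.25×10⁻⁹ C)(-3.21 V) = 2.64×10⁻⁸ J.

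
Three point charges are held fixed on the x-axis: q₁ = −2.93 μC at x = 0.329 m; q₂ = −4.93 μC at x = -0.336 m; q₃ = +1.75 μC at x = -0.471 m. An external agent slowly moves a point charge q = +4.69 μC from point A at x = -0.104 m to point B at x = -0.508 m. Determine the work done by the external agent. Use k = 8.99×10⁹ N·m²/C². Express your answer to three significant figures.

For quasistatic motion the external work equals the change in potential energy: W_ext = qΔV = q(V_B − V_A).
At A: distances to the source charges are 0.433 m, 0.232 m, 0.367 m; V_A = Σ kqᵢ/rᵢ = -2.09×10⁵ V.
At B: distances to the source charges are 0.837 m, 0.172 m, 0.0370 m; V_B = Σ kqᵢ/rᵢ = 1.36×10⁵ V.
ΔV = V_B − V_A = 3.45×10⁵ V.
W_ext = qΔV = (4.69×10⁻⁶ C)(3.45×10⁵ V) = 1.62 J.

1.62 J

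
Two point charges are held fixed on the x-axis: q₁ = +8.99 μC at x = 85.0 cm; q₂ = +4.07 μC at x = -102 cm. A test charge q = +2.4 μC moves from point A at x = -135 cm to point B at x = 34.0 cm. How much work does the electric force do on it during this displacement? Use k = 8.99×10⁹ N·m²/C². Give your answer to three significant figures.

-0.0906 J

The work done by the electric force is W_field = −ΔU = −q(V_B − V_A) = q(V_A − V_B).
At A: distances to the source charges are 2.20 m, 0.330 m; V_A = Σ kqᵢ/rᵢ = 1.48×10⁵ V.
At B: distances to the source charges are 0.510 m, 1.36 m; V_B = Σ kqᵢ/rᵢ = 1.85×10⁵ V.
ΔV = V_B − V_A = 3.78×10⁴ V.
W_field = −qΔV = −(2.40×10⁻⁶ C)(3.78×10⁴ V) = -0.0906 J.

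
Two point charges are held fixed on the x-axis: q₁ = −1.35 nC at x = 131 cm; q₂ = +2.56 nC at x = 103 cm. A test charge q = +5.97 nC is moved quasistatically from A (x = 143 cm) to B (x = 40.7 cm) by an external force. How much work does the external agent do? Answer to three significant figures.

4.01×10⁻⁷ J

For quasistatic motion the external work equals the change in potential energy: W_ext = qΔV = q(V_B − V_A).
At A: distances to the source charges are 0.120 m, 0.400 m; V_A = Σ kqᵢ/rᵢ = -43.6 V.
At B: distances to the source charges are 0.903 m, 0.623 m; V_B = Σ kqᵢ/rᵢ = 23.5 V.
ΔV = V_B − V_A = 67.1 V.
W_ext = qΔV = (5.97×10⁻⁹ C)(67.1 V) = 4.01×10⁻⁷ J.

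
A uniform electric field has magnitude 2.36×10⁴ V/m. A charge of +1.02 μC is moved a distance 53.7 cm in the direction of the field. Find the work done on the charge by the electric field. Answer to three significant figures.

0.0129 J

The potential change for a displacement 53.7 cm in the direction of the field is ΔV = −Ed = -1.27×10⁴ V.
W_field = −qΔV = 0.0129 J.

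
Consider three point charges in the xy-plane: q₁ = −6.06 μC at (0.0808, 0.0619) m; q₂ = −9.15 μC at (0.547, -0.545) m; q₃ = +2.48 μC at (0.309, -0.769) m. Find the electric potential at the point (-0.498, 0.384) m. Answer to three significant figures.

-1.25×10⁵ V

The total potential is the scalar sum of each charge's contribution, V = Σ kqᵢ/rᵢ.
Distances from the field point to each charge: r₁ = 0.662 m, r₂ = 1.40 m, r₃ = 1.41 m.
V = k[(-6.06×10⁻⁶)/(0.662) + (-9.15×10⁻⁶)/(1.40) + (2.48×10⁻⁶)/(1.41)] = -1.25×10⁵ V.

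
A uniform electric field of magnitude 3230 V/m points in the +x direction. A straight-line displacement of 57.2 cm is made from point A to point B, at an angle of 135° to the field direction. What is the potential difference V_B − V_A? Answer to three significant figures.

Only the component of displacement along E changes the potential: ΔV = −E·d·cosθ.
ΔV = −(3230 V/m)(0.572 m)cos135° = 1310 V.

1310 V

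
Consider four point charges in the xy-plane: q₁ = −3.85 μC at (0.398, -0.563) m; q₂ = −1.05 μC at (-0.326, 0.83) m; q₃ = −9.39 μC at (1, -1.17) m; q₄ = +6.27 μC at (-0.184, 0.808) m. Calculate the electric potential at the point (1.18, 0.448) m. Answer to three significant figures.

-4.51×10⁴ V

Electric potential is a scalar, so the contributions from each charge add algebraically: V = Σ kqᵢ/rᵢ.
Distances from the field point to each charge: r₁ = 1.28 m, r₂ = 1.55 m, r₃ = 1.63 m, r₄ = 1.41 m.
V = k[(-3.85×10⁻⁶)/(1.28) + (-1.05×10⁻⁶)/(1.55) + (-9.39×10⁻⁶)/(1.63) + (6.27×10⁻⁶)/(1.41)] = -4.51×10⁴ V.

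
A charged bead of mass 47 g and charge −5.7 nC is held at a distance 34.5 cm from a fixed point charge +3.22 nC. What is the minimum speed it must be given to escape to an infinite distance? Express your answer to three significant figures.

4.51×10⁻³ m/s

To just escape, total mechanical energy must reach zero at infinity: ½mv²_min + U = 0, so ½mv²_min = −U = |kQq|/r.
|U| = |kQq|/r = (8.99×10⁹ N·m²/C²)(3.22×10⁻⁹)(5.70×10⁻⁹)/(0.345) = 4.78×10⁻⁷ J.
v_min = √(2|U|/m) = √(2·4.78×10⁻⁷/0.0470) = 4.51×10⁻³ m/s.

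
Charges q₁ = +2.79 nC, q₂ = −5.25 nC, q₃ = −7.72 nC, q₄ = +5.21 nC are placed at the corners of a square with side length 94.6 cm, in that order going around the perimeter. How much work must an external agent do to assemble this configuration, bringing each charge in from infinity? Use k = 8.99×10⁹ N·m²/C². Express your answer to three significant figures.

-3.27×10⁻⁷ J

The assembly work is the sum of pairwise potential energies, U = Σ_{i<j} kqᵢqⱼ/rᵢⱼ.
The four side pairs have separation 0.946 m and the two diagonal pairs 1.34 m.
Summing all 6 pair terms gives U = -3.27×10⁻⁷ J.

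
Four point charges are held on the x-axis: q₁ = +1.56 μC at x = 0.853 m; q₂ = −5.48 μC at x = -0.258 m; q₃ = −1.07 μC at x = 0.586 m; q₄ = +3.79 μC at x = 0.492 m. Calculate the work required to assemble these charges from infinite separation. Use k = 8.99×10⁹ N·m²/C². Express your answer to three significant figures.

-0.552 J

The work to assemble the configuration equals its total potential energy, U = Σ kqᵢqⱼ/rᵢⱼ over all pairs.
Pair separations: r₁₂ = 1.11 m, r₁₃ = 0.267 m, r₁₄ = 0.361 m, r₂₃ = 0.844 m, r₂₄ = 0.750 m, r₃₄ = 0.0940 m.
Summing all 6 pair terms gives U = -0.552 J.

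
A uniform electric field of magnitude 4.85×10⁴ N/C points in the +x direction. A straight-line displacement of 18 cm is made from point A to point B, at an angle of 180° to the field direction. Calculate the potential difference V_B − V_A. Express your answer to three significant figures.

8730 V

Only the component of displacement along E changes the potential: ΔV = −E·d·cosθ.
ΔV = −(4.85×10⁴ V/m)(0.180 m)cos180° = 8730 V.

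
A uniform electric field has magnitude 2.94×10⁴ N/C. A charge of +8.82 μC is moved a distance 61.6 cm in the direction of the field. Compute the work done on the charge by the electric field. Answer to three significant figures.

0.160 J

The potential change for a displacement 61.6 cm in the direction of the field is ΔV = −Ed = -1.81×10⁴ V.
W_field = −qΔV = 0.160 J.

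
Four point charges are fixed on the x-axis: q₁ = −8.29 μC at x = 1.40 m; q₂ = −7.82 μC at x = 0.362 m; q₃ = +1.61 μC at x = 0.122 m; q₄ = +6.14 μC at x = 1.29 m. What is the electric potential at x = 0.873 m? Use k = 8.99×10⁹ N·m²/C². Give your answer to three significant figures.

-1.27×10⁵ V

The total potential is the scalar sum of each charge's contribution, V = Σ kqᵢ/rᵢ.
Distances from the field point to each charge: r₁ = 0.527 m, r₂ = 0.511 m, r₃ = 0.751 m, r₄ = 0.417 m.
V = k[(-8.29×10⁻⁶)/(0.527) + (-7.82×10⁻⁶)/(0.511) + (1.61×10⁻⁶)/(0.751) + (6.14×10⁻⁶)/(0.417)] = -1.27×10⁵ V.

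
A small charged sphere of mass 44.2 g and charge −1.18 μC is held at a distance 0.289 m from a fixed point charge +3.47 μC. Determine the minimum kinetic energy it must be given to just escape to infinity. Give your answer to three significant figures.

To just escape, total mechanical energy must reach zero at infinity: ½mv²_min + U = 0, so ½mv²_min = −U = |kQq|/r.
|U| = |kQq|/r = (8.99×10⁹ N·m²/C²)(3.47×10⁻⁶)(1.18×10⁻⁶)/(0.289) = 0.127 J.

0.127 J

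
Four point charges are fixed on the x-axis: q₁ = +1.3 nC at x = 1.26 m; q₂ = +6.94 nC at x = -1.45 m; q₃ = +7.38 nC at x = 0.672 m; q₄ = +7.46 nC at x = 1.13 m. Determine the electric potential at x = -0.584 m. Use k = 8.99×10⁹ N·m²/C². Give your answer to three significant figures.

170 V

The total potential is the scalar sum of each charge's contribution, V = Σ kqᵢ/rᵢ.
Distances from the field point to each charge: r₁ = 1.84 m, r₂ = 0.866 m, r₃ = 1.26 m, r₄ = 1.71 m.
V = k[(1.30×10⁻⁹)/(1.84) + (6.94×10⁻⁹)/(0.866) + (7.38×10⁻⁹)/(1.26) + (7.46×10⁻⁹)/(1.71)] = 170 V.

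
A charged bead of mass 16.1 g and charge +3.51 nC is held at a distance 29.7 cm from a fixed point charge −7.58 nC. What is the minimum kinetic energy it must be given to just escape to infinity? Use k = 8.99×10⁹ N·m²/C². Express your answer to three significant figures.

8.05×10⁻⁷ J

To just escape, total mechanical energy must reach zero at infinity: ½mv²_min + U = 0, so ½mv²_min = −U = |kQq|/r.
|U| = |kQq|/r = (8.99×10⁹ N·m²/C²)(7.58×10⁻⁹)(3.51×10⁻⁹)/(0.297) = 8.05×10⁻⁷ J.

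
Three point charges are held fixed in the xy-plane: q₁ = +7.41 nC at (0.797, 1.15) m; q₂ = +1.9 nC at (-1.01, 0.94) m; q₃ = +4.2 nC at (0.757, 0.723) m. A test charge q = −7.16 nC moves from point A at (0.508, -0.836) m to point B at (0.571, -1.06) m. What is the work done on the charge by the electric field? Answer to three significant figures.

The work done by the electric force is W_field = −ΔU = −q(V_B − V_A) = q(V_A − V_B).
At A: distances to the source charges are 2.01 m, 2.34 m, 1.58 m; V_A = Σ kqᵢ/rᵢ = 64.4 V.
At B: distances to the source charges are 2.22 m, 2.55 m, 1.79 m; V_B = Σ kqᵢ/rᵢ = 57.7 V.
ΔV = V_B − V_A = -6.67 V.
W_field = −qΔV = −(-7.16×10⁻⁹ C)(-6.67 V) = -4.78×10⁻⁸ J.

-4.78×10⁻⁸ J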